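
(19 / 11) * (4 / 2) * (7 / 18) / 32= 133 / 3168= 0.04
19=19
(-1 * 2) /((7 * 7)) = -2 /49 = -0.04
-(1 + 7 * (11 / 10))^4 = -5728.98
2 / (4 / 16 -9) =-0.23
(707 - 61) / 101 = 646 / 101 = 6.40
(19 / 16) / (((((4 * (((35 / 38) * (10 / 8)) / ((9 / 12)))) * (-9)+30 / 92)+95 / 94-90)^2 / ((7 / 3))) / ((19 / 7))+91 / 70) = 761440190405 / 2098087201675496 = 0.00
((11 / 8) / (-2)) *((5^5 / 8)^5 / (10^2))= -131130218505859375 / 2097152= -62527760746.89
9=9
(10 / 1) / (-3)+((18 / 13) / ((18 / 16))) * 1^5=-82 / 39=-2.10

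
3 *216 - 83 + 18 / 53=29963 / 53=565.34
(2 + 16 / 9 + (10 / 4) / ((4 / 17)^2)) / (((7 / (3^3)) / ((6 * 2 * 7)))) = 126837 / 8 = 15854.62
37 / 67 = 0.55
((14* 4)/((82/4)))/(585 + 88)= 112/27593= 0.00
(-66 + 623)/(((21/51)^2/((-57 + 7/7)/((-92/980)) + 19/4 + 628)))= 18204919489/4508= 4038358.36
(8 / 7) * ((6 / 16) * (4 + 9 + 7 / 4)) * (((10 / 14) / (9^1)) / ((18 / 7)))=295 / 1512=0.20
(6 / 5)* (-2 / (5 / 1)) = -12 / 25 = -0.48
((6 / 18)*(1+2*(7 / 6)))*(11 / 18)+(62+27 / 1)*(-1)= -7154 / 81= -88.32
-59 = -59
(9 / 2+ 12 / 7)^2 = 7569 / 196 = 38.62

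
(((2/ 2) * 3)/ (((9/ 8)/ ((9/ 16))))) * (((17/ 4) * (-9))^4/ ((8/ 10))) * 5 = 41098596075/ 2048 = 20067673.86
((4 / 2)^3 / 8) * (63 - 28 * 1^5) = 35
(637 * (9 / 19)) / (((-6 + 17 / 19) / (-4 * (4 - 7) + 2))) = -80262 / 97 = -827.44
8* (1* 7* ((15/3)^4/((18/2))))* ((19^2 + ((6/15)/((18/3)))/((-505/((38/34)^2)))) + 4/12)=1107430154600/788103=1405184.54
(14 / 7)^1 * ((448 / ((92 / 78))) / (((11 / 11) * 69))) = 5824 / 529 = 11.01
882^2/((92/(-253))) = -2139291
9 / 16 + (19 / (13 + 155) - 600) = -201373 / 336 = -599.32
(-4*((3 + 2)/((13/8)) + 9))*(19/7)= -11932/91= -131.12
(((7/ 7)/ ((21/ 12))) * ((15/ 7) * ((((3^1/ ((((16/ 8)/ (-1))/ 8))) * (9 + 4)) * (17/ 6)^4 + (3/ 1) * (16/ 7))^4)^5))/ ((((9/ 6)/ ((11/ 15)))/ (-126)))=-4489602072789484238290157670794187780754174261284356791304355860263830212420056429864833473103213615043649544871035439938801542385474637211/ 542366319868013310014242280109305365543198377237685469184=-8277803964453478940044351000000000000000000000000000000000000000000000000000000000.00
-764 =-764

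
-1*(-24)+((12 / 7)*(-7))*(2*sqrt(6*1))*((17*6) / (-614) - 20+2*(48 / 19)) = 24+2115768*sqrt(6) / 5833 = 912.49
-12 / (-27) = 4 / 9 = 0.44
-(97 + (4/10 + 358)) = -455.40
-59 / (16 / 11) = -649 / 16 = -40.56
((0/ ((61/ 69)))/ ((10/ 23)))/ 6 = 0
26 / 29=0.90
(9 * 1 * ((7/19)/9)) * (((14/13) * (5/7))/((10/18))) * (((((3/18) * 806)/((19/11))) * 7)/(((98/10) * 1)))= 10230/361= 28.34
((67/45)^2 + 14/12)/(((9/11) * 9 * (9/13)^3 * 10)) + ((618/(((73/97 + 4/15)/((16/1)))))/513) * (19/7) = 1277748263562781/24826000594500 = 51.47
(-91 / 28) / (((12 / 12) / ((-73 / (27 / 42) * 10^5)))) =332150000 / 9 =36905555.56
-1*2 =-2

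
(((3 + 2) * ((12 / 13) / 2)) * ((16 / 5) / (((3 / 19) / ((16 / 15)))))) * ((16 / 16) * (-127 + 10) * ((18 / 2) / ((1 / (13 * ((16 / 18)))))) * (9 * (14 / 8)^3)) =-146397888 / 5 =-29279577.60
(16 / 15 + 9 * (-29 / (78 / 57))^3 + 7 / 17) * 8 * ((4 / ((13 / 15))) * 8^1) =-12285136012576 / 485537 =-25302162.37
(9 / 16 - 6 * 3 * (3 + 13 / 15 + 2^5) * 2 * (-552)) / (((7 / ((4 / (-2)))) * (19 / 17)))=-51017391 / 280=-182204.97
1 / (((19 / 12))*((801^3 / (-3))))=-4 / 1084947291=-0.00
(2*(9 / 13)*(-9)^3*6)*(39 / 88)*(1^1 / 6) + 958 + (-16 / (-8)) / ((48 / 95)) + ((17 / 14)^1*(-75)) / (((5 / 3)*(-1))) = 1051993 / 1848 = 569.26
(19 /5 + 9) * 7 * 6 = 2688 /5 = 537.60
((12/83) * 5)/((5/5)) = 0.72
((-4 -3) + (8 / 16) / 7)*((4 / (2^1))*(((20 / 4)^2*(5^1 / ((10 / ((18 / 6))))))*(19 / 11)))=-138225 / 154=-897.56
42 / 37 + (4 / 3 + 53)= 6157 / 111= 55.47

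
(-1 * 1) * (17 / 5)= -17 / 5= -3.40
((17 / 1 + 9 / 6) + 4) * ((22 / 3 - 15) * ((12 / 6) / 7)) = -345 / 7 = -49.29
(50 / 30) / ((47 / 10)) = 50 / 141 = 0.35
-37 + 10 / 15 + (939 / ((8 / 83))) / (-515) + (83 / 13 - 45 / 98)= -388348747 / 7873320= -49.32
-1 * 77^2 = -5929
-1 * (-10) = 10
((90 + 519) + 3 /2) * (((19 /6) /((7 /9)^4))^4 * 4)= 3640199619287549399301 /265863444556808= 13691989.98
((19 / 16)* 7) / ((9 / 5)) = 665 / 144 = 4.62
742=742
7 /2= 3.50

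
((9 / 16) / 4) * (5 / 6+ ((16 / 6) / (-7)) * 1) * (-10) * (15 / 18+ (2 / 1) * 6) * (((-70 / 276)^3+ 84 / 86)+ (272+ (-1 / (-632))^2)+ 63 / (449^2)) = -324458421911075570202755 / 145597036710199025664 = -2228.47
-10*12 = -120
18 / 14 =9 / 7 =1.29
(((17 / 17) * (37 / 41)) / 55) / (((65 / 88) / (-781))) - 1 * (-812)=10588724 / 13325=794.65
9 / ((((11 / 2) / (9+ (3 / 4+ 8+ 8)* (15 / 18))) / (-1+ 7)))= 4959 / 22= 225.41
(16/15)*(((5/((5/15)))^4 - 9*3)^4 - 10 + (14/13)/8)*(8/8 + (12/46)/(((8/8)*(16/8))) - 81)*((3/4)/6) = -208701056730314047828401/2990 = -69799684525188644758.66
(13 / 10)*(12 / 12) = 13 / 10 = 1.30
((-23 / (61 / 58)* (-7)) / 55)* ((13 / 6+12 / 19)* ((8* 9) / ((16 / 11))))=4468233 / 11590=385.52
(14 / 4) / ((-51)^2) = 7 / 5202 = 0.00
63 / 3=21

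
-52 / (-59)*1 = 52 / 59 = 0.88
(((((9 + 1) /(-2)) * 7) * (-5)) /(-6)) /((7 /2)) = -25 /3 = -8.33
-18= -18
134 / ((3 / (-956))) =-128104 / 3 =-42701.33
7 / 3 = 2.33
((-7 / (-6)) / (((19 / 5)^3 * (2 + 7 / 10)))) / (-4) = -4375 / 2222316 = -0.00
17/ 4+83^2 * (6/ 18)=27607/ 12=2300.58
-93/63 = -31/21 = -1.48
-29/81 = -0.36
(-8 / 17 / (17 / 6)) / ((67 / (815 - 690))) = -6000 / 19363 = -0.31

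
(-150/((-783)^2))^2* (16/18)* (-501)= -3340000/125292707307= -0.00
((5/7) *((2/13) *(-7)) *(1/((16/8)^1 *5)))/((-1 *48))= 1/624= 0.00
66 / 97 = 0.68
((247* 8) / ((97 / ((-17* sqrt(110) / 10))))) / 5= -16796* sqrt(110) / 2425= -72.64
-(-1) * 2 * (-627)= -1254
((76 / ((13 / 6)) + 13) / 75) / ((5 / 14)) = 70 / 39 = 1.79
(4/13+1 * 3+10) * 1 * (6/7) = 1038/91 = 11.41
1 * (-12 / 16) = -3 / 4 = -0.75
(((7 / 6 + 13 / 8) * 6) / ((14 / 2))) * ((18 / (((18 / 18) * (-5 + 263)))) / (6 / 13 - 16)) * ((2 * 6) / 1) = -7839 / 60802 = -0.13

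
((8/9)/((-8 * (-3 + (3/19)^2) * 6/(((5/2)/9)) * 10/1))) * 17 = 6137/2087856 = 0.00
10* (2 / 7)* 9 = 180 / 7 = 25.71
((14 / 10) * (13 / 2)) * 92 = 4186 / 5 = 837.20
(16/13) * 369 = 5904/13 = 454.15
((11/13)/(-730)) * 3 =-33/9490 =-0.00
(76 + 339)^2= 172225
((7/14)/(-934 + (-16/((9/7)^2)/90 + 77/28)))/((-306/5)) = 2025/230846281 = 0.00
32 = 32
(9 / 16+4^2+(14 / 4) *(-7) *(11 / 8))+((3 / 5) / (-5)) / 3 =-3433 / 200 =-17.16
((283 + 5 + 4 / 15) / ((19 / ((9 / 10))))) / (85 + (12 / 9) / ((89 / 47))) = 1731762 / 10869425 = 0.16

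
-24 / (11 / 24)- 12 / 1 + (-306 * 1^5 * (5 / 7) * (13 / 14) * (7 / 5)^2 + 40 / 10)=-25199 / 55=-458.16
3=3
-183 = -183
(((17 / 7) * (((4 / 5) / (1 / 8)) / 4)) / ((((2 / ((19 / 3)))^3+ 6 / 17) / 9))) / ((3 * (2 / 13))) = 51538526 / 261485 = 197.10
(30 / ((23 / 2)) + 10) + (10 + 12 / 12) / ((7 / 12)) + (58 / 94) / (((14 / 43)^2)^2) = 3587044043 / 41527696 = 86.38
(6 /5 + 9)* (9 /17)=27 /5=5.40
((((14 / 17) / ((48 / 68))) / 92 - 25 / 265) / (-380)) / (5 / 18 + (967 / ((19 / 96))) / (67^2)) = 32172663 / 204541471120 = 0.00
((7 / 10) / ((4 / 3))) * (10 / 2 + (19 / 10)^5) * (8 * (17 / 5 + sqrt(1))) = 687478869 / 1250000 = 549.98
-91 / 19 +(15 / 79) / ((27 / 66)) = -19477 / 4503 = -4.33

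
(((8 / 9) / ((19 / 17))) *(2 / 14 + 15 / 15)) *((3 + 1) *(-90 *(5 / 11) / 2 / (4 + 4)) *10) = -136000 / 1463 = -92.96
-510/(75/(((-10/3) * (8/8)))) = 68/3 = 22.67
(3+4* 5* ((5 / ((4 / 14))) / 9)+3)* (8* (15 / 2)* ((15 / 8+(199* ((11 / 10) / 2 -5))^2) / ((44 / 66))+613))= 95094652513 / 30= 3169821750.43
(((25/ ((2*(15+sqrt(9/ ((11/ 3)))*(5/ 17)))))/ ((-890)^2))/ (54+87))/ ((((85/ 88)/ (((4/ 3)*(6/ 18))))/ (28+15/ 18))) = 355861/ 3591489917700-1903*sqrt(33)/ 3591489917700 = 0.00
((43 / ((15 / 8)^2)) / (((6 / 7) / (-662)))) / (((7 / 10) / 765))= -30971008 / 3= -10323669.33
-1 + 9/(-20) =-29/20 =-1.45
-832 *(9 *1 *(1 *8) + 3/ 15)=-300352/ 5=-60070.40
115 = 115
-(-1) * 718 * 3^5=174474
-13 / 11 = -1.18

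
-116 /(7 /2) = -232 /7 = -33.14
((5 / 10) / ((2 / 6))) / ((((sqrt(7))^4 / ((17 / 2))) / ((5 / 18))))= 0.07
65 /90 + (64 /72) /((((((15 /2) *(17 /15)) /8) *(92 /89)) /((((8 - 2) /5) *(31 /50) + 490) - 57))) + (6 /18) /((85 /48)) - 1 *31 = 320.95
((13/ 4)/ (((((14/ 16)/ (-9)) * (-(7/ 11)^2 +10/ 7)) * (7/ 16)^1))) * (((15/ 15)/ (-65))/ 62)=5808/ 313565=0.02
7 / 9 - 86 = -85.22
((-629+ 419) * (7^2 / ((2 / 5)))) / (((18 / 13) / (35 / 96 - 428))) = 4576383175 / 576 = 7945109.68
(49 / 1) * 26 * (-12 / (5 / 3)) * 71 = -3256344 / 5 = -651268.80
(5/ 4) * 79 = 395/ 4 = 98.75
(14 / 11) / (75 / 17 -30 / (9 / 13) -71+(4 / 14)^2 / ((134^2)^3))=-50636431337034144 / 4373313970349505775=-0.01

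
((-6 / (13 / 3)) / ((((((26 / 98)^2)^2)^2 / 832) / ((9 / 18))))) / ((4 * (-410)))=2392771001011272 / 167224797805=14308.71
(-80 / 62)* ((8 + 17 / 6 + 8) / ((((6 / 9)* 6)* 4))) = -565 / 372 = -1.52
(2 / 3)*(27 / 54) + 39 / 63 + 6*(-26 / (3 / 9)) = -9808 / 21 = -467.05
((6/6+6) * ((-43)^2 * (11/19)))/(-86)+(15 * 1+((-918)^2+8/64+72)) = 128094047/152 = 842723.99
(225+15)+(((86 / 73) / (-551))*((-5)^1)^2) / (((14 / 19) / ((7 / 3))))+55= 1872470 / 6351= 294.83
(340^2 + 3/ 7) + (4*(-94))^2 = 1798835/ 7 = 256976.43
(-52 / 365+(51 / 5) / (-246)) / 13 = -1101 / 77818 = -0.01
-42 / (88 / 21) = -441 / 44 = -10.02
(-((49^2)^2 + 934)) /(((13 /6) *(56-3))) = -34594410 /689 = -50209.59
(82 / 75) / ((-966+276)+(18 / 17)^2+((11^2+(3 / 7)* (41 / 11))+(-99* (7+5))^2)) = 912373 / 1177276371375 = 0.00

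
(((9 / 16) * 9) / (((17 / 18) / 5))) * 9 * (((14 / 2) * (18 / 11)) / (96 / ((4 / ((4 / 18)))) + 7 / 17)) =6200145 / 12892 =480.93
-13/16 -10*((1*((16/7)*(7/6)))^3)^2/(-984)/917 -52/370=-230985773819/243384931440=-0.95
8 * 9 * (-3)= -216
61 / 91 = 0.67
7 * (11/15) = 77/15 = 5.13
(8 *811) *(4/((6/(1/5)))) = 12976/15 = 865.07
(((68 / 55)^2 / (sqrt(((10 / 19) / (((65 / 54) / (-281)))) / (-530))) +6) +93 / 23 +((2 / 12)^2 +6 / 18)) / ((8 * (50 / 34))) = 4913 * sqrt(110357130) / 191255625 +29291 / 33120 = 1.15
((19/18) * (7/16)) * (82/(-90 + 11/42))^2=10955077/28410722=0.39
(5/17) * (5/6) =25/102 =0.25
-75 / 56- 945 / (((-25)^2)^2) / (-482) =-1412104083 / 1054375000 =-1.34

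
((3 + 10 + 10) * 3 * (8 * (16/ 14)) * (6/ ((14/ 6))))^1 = 79488/ 49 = 1622.20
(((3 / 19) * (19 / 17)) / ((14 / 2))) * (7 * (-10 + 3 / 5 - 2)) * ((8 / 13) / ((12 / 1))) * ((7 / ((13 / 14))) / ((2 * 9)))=-1862 / 43095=-0.04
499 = 499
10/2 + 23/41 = 228/41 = 5.56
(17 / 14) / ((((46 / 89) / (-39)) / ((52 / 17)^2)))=-2346396 / 2737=-857.29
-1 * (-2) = 2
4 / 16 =1 / 4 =0.25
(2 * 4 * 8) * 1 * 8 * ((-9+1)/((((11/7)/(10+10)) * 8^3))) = -1120/11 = -101.82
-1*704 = -704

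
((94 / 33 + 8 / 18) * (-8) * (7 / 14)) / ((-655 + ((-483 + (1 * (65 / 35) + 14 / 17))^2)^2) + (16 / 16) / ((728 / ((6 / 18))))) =-27195608230336 / 109894668924193751020335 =-0.00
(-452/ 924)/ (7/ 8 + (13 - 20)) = 904/ 11319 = 0.08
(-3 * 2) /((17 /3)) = -18 /17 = -1.06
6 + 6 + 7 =19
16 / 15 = 1.07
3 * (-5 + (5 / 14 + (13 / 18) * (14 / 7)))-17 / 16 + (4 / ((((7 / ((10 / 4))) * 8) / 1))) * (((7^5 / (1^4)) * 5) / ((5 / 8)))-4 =8062435 / 336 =23995.34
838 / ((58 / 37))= 15503 / 29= 534.59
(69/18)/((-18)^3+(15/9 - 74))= -23/35426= -0.00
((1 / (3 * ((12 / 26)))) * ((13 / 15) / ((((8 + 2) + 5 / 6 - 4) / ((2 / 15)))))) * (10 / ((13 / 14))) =728 / 5535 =0.13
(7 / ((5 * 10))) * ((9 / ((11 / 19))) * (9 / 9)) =1197 / 550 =2.18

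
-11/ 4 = -2.75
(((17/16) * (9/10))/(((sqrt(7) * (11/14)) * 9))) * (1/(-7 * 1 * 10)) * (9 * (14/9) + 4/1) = -153 * sqrt(7)/30800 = -0.01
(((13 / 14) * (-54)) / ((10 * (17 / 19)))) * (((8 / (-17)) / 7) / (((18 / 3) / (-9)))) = -0.57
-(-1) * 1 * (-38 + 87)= 49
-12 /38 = -6 /19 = -0.32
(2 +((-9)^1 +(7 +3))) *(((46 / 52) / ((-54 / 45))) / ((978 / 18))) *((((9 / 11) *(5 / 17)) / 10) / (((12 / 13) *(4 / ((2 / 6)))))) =-345 / 3901568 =-0.00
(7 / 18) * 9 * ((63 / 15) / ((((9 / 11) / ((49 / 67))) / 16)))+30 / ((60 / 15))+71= 580361 / 2010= 288.74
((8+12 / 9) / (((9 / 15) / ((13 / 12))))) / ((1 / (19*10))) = 86450 / 27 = 3201.85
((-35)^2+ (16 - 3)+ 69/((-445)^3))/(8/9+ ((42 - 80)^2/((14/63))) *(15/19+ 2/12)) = 981845574129/4928173915625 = 0.20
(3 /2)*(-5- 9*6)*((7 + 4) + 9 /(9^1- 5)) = -9381 /8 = -1172.62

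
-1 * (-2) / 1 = 2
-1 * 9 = -9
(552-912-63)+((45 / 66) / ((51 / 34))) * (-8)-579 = -11062 / 11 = -1005.64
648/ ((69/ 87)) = 18792/ 23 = 817.04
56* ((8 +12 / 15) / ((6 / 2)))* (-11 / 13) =-27104 / 195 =-138.99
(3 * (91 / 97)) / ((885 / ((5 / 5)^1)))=91 / 28615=0.00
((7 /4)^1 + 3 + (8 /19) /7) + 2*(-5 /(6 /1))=5017 /1596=3.14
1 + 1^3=2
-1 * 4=-4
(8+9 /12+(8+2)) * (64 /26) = 600 /13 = 46.15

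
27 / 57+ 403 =7666 / 19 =403.47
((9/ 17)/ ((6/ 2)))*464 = 1392/ 17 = 81.88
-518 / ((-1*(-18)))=-259 / 9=-28.78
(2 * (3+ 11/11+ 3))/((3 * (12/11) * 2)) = 77/36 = 2.14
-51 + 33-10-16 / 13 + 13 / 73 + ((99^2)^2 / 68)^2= 1995555134979.43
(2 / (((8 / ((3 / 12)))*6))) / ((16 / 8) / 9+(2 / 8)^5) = 96 / 2057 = 0.05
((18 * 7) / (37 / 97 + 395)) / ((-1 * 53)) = -2037 / 338776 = -0.01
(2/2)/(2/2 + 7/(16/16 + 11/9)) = 20/83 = 0.24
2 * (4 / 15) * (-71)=-568 / 15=-37.87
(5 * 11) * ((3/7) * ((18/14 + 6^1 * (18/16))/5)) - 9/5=35361/980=36.08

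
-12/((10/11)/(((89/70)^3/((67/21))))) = -69791931/8207500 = -8.50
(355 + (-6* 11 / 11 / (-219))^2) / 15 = 1891799 / 79935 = 23.67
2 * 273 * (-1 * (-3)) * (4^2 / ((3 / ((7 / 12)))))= 5096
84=84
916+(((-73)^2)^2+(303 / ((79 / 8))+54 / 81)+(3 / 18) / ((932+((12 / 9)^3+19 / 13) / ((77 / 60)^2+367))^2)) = 31324292772030725345700770658511 / 1102999578218502620696736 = 28399188.35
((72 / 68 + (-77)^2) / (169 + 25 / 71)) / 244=7157581 / 49875552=0.14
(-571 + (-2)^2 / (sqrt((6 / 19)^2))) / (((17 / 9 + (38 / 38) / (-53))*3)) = -88775 / 892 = -99.52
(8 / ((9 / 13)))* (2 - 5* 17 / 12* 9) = -6422 / 9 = -713.56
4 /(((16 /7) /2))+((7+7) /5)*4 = 147 /10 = 14.70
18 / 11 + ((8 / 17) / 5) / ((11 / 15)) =30 / 17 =1.76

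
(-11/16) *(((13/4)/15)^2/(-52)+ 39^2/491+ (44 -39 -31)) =1781278213/113126400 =15.75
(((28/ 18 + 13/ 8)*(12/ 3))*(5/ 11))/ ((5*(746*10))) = 229/ 1477080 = 0.00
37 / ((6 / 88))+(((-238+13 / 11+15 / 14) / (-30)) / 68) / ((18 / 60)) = 51181553 / 94248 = 543.05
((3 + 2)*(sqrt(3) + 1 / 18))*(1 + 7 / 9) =40 / 81 + 80*sqrt(3) / 9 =15.89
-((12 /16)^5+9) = -9459 /1024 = -9.24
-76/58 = -38/29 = -1.31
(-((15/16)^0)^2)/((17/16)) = -16/17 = -0.94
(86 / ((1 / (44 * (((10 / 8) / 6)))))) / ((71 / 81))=63855 / 71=899.37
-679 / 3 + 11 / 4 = -2683 / 12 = -223.58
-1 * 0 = 0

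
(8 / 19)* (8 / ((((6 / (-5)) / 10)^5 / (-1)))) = 625000000 / 4617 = 135369.29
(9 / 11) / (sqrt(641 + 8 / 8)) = 3*sqrt(642) / 2354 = 0.03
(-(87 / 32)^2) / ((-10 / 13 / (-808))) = -9938097 / 1280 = -7764.14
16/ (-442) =-8/ 221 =-0.04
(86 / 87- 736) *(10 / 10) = -63946 / 87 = -735.01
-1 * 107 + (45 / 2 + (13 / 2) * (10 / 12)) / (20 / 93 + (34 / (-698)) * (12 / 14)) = 8518483 / 157496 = 54.09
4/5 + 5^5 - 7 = 15594/5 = 3118.80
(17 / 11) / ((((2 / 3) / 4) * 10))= 51 / 55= 0.93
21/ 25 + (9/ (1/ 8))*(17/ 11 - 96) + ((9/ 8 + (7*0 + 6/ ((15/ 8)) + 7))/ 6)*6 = -14934837/ 2200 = -6788.56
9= 9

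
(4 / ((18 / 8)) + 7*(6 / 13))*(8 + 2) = 5860 / 117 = 50.09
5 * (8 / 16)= 2.50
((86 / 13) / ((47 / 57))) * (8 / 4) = 9804 / 611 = 16.05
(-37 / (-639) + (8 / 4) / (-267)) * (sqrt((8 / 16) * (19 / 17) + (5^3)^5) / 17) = 2867 * sqrt(35278320313146) / 32871438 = 518.04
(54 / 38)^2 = 729 / 361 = 2.02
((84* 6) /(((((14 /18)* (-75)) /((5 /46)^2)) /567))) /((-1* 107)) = 0.54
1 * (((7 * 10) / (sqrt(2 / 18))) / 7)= 30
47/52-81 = -4165/52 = -80.10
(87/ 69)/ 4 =29/ 92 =0.32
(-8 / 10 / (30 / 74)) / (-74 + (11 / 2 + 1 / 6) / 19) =2812 / 105025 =0.03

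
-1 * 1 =-1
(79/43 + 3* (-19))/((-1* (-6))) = -1186/129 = -9.19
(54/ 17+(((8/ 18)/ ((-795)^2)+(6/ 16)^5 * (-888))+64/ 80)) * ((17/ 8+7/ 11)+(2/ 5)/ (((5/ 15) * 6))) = -1346355704376811/ 174276292608000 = -7.73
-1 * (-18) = 18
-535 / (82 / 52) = -13910 / 41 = -339.27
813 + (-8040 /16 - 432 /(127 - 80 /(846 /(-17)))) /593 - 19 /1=51173512807 /64519586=793.15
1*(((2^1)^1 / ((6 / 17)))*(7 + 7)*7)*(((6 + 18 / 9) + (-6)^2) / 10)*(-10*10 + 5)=-696388 / 3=-232129.33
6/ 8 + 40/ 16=13/ 4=3.25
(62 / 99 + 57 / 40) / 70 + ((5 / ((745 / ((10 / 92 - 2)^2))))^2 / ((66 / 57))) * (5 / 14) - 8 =-7843784102958979 / 984099606494400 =-7.97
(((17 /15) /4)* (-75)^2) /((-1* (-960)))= 425 /256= 1.66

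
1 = 1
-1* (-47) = 47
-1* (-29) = 29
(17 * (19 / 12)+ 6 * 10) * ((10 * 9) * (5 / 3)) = 26075 / 2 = 13037.50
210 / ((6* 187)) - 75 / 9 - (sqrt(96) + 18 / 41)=-4* sqrt(6) - 197468 / 23001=-18.38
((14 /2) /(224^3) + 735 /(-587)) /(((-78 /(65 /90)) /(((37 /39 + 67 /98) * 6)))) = 7362886802987 /64840641675264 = 0.11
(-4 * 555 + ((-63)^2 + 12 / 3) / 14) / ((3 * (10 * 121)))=-27107 / 50820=-0.53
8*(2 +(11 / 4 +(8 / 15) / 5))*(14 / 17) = 40796 / 1275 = 32.00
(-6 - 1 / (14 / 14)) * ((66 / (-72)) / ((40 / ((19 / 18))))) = 1463 / 8640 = 0.17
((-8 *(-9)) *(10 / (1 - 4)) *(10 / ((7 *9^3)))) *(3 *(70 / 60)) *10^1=-16.46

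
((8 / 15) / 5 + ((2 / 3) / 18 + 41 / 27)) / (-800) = -187 / 90000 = -0.00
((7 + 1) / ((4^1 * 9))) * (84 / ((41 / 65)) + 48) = 40.26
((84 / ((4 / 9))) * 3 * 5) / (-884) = -2835 / 884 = -3.21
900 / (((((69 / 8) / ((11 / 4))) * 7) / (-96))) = -633600 / 161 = -3935.40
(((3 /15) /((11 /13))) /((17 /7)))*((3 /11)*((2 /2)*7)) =1911 /10285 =0.19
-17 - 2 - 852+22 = -849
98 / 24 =49 / 12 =4.08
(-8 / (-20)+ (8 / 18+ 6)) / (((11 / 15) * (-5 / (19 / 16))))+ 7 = 4.78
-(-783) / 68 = 783 / 68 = 11.51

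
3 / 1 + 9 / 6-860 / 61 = -1171 / 122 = -9.60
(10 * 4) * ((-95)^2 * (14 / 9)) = 5054000 / 9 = 561555.56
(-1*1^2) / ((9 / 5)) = -5 / 9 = -0.56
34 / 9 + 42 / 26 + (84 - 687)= -69920 / 117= -597.61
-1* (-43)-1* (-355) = 398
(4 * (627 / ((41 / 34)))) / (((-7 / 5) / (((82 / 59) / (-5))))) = 170544 / 413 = 412.94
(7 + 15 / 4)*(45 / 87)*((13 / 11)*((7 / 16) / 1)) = 58695 / 20416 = 2.87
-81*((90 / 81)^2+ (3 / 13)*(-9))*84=74508 / 13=5731.38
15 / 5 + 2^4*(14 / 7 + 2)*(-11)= -701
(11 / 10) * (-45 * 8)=-396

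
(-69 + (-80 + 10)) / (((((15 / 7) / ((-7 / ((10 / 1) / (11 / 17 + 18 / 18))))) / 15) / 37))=3528098 / 85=41507.04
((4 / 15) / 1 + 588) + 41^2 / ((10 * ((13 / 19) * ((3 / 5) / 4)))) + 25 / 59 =25616893 / 11505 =2226.59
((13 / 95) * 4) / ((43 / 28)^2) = 40768 / 175655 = 0.23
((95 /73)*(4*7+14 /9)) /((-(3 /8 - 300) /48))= 3234560 /524943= 6.16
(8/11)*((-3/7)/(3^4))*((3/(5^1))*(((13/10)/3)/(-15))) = 52/779625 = 0.00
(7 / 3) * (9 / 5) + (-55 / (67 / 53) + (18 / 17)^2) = -3697012 / 96815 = -38.19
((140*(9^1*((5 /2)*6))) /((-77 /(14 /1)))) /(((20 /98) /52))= -9631440 /11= -875585.45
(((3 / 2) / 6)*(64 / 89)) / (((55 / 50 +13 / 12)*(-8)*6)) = -20 / 11659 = -0.00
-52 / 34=-26 / 17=-1.53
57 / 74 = 0.77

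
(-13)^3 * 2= -4394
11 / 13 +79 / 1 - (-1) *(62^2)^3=738403063630 / 13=56800235663.85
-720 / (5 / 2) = -288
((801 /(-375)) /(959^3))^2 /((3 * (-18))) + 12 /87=291704353510461840145291 /2114856562950848342718750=0.14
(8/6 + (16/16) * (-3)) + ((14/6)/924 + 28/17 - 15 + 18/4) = -70801/6732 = -10.52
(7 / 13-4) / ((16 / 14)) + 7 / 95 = -29197 / 9880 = -2.96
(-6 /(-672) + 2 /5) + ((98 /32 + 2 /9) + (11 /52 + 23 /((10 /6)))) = 290011 /16380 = 17.71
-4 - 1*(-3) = -1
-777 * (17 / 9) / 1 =-4403 / 3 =-1467.67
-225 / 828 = -25 / 92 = -0.27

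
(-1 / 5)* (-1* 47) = 47 / 5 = 9.40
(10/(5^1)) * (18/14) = 18/7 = 2.57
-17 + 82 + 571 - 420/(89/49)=36024/89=404.76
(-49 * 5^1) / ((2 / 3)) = -735 / 2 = -367.50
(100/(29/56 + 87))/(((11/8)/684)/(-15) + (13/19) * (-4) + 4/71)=-0.43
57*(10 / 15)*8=304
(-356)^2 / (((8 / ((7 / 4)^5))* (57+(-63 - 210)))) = -133128247 / 110592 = -1203.78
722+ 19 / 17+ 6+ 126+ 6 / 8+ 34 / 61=3552451 / 4148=856.43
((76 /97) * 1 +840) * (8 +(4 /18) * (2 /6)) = 17779208 /2619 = 6788.55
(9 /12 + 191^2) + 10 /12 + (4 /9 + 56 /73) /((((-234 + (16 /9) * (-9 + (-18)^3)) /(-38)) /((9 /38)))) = 169668971363 /4650684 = 36482.58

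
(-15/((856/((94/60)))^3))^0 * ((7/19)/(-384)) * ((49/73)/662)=-343/352586496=-0.00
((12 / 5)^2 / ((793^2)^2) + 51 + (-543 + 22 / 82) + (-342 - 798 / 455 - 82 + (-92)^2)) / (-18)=-3058884102751461389 / 7296072145578450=-419.25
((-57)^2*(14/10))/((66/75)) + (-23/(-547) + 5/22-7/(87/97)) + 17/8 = 21623675207/4187832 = 5163.45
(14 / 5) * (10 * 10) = 280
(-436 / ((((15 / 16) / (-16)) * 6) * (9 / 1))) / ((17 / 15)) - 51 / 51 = 55349 / 459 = 120.59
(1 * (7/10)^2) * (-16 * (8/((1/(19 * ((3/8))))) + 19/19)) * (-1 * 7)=79576/25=3183.04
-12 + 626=614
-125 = -125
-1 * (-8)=8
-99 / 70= -1.41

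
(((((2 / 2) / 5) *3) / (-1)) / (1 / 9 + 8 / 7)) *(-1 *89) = 16821 / 395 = 42.58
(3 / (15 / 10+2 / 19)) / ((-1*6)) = -19 / 61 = -0.31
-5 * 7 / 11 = -35 / 11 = -3.18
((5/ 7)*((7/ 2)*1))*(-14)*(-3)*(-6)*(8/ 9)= -560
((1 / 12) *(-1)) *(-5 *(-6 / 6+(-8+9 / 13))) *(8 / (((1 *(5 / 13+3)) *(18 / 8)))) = -40 / 11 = -3.64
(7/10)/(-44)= -0.02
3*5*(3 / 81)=5 / 9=0.56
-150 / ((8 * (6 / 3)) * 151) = -75 / 1208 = -0.06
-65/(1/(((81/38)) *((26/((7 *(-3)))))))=22815/133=171.54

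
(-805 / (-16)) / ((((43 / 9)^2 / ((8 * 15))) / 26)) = 12714975 / 1849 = 6876.68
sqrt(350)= 5 * sqrt(14)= 18.71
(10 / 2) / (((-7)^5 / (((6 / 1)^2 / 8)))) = -45 / 33614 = -0.00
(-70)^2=4900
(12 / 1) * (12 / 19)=144 / 19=7.58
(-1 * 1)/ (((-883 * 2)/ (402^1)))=201/ 883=0.23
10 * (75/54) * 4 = 500/9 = 55.56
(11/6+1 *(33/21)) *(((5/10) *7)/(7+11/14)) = 1001/654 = 1.53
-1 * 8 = -8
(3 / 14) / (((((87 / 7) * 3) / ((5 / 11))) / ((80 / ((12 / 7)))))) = 350 / 2871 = 0.12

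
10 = 10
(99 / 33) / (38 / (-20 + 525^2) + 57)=826815 / 15709523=0.05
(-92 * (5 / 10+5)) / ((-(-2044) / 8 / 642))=-649704 / 511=-1271.44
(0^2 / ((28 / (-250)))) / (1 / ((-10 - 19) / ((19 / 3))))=0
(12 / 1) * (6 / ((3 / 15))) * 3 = 1080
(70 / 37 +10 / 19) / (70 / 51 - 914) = -21675 / 8180108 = -0.00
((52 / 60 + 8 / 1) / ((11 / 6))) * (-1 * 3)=-798 / 55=-14.51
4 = 4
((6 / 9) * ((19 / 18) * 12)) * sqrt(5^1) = 18.88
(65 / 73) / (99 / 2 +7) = 130 / 8249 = 0.02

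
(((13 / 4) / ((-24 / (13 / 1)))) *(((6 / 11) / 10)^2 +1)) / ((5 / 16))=-5.65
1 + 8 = 9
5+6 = 11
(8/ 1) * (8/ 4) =16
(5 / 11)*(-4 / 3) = -20 / 33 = -0.61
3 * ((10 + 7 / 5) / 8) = 171 / 40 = 4.28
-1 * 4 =-4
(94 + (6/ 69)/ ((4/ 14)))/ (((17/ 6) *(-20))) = -6507/ 3910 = -1.66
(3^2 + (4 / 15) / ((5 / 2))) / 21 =683 / 1575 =0.43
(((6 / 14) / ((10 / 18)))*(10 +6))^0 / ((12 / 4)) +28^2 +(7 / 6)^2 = 28285 / 36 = 785.69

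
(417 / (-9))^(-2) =9 / 19321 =0.00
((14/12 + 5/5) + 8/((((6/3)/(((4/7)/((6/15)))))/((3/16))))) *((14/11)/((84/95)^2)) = 5.27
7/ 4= 1.75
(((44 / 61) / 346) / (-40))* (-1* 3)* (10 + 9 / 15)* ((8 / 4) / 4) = 0.00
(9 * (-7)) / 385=-9 / 55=-0.16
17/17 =1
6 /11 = 0.55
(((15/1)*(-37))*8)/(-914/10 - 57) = 11100/371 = 29.92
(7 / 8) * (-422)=-1477 / 4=-369.25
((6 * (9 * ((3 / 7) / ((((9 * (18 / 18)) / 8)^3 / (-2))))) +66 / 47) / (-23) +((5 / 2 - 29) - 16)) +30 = -11.15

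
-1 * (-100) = 100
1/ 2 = 0.50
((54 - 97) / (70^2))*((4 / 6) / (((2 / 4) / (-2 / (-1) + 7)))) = -0.11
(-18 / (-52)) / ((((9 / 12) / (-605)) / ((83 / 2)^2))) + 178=-12498907 / 26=-480727.19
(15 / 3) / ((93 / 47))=235 / 93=2.53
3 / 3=1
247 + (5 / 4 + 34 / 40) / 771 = 634797 / 2570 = 247.00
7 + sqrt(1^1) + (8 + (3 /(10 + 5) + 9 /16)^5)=53273396301 /3276800000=16.26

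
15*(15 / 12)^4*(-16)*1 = -9375 / 16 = -585.94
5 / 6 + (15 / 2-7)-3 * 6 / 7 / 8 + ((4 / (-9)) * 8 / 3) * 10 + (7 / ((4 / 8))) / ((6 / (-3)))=-13487 / 756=-17.84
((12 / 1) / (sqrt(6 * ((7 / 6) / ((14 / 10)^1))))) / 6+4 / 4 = 1.89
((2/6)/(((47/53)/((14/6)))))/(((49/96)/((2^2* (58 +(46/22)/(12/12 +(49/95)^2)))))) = 410.01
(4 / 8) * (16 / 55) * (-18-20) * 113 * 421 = -14462192 / 55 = -262948.95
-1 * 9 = -9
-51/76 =-0.67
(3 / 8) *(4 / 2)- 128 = -509 / 4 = -127.25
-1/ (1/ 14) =-14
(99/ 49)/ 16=99/ 784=0.13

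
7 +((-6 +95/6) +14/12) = 18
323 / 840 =0.38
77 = 77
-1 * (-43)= 43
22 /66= 1 /3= 0.33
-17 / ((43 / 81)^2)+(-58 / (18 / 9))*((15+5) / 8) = -491179 / 3698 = -132.82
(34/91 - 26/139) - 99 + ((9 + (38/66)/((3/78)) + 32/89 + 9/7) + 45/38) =-101662828273/1411704294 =-72.01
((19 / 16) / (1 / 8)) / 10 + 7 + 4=239 / 20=11.95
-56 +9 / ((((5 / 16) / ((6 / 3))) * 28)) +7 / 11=-20523 / 385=-53.31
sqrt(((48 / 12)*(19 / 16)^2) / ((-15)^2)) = 19 / 120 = 0.16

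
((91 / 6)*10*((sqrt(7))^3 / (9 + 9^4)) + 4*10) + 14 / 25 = 637*sqrt(7) / 3942 + 1014 / 25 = 40.99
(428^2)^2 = 33556377856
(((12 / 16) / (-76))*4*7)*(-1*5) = 105 / 76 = 1.38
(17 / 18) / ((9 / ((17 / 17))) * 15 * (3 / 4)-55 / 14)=238 / 24525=0.01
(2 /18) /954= 1 /8586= 0.00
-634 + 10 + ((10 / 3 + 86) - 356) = -2672 / 3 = -890.67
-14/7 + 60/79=-98/79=-1.24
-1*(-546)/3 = 182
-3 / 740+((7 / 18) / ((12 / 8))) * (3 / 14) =343 / 6660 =0.05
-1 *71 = -71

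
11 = 11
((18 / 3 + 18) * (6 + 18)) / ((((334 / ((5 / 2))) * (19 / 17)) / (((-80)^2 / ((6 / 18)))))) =235008000 / 3173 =74064.92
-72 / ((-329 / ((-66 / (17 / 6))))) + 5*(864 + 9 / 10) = 48316833 / 11186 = 4319.40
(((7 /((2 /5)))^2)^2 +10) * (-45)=-67535325 /16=-4220957.81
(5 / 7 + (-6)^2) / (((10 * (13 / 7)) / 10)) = 257 / 13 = 19.77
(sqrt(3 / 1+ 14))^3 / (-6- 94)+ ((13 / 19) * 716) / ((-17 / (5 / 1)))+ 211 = 21613 / 323- 17 * sqrt(17) / 100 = 66.21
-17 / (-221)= 1 / 13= 0.08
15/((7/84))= 180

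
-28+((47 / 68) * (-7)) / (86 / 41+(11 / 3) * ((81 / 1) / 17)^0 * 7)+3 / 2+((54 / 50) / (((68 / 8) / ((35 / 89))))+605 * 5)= 61969169763 / 20667580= 2998.38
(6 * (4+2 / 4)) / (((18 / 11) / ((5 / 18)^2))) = 275 / 216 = 1.27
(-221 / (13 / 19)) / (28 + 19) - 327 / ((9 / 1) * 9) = -13844 / 1269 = -10.91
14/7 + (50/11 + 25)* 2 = 672/11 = 61.09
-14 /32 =-7 /16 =-0.44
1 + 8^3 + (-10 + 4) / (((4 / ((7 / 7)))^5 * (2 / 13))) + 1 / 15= 7880119 / 15360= 513.03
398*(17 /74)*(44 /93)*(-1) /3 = -148852 /10323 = -14.42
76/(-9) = -8.44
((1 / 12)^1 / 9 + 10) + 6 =1729 / 108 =16.01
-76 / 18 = -38 / 9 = -4.22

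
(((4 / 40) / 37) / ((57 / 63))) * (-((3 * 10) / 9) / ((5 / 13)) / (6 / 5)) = -91 / 4218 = -0.02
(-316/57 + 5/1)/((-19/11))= 341/1083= 0.31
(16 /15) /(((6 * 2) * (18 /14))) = 28 /405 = 0.07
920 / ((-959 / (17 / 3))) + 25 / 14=-21005 / 5754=-3.65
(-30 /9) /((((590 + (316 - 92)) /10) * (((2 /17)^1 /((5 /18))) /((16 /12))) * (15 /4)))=-0.03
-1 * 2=-2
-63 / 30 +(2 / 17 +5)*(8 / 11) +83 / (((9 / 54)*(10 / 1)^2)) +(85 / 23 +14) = 2612597 / 107525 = 24.30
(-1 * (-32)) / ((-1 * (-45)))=32 / 45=0.71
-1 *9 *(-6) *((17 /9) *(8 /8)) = 102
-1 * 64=-64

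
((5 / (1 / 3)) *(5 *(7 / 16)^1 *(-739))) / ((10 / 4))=-77595 / 8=-9699.38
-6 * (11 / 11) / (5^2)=-6 / 25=-0.24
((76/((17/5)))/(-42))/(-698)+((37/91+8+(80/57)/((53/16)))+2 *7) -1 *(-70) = 151411813022/1631046963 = 92.83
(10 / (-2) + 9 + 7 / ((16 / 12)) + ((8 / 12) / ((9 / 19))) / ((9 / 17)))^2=133980625 / 944784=141.81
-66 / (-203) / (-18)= -11 / 609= -0.02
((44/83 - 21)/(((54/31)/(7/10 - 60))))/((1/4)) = 31232717/11205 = 2787.39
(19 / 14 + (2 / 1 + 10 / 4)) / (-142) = -41 / 994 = -0.04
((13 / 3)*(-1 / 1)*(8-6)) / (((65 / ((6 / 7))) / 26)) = -104 / 35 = -2.97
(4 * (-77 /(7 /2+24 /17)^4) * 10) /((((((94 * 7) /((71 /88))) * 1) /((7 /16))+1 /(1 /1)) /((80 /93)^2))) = -1870271721472000 /890830759044307167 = -0.00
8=8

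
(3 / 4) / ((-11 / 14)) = -21 / 22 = -0.95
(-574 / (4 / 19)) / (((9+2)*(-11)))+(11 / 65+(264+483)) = 12107417 / 15730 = 769.70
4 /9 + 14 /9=2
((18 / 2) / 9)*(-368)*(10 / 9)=-3680 / 9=-408.89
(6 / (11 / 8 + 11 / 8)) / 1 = 24 / 11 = 2.18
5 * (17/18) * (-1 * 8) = -340/9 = -37.78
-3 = -3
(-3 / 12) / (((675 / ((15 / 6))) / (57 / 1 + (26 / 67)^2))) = -256549 / 4848120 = -0.05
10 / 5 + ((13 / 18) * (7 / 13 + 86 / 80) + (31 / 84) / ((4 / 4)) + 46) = 249653 / 5040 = 49.53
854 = 854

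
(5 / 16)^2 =25 / 256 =0.10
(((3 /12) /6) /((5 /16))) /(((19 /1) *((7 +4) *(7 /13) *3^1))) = 26 /65835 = 0.00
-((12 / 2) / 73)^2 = -36 / 5329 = -0.01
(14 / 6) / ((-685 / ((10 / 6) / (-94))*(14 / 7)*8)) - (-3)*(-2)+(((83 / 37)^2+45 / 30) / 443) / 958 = -3232238981839325 / 538708217825376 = -6.00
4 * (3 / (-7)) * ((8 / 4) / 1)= -24 / 7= -3.43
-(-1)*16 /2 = 8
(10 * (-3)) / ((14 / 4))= -60 / 7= -8.57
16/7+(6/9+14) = 356/21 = 16.95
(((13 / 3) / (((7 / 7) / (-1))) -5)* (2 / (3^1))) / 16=-7 / 18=-0.39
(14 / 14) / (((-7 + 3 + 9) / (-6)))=-6 / 5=-1.20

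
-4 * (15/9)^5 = -12500/243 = -51.44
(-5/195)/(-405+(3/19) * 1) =19/299988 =0.00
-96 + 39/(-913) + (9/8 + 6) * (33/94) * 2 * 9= -17514135/343288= -51.02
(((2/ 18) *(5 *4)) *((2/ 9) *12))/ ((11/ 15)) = 800/ 99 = 8.08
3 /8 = 0.38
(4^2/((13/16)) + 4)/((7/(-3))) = -132/13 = -10.15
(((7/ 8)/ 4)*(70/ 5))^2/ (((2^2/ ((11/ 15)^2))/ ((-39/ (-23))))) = 3776773/ 1766400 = 2.14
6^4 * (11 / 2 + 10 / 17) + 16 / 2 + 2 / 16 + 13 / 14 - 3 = 7517379 / 952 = 7896.41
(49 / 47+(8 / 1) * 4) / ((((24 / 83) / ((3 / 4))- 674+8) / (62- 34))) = -1804586 / 1298281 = -1.39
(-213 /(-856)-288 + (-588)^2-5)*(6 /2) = 887118807 /856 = 1036353.75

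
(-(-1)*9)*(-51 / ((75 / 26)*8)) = -1989 / 100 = -19.89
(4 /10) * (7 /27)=14 /135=0.10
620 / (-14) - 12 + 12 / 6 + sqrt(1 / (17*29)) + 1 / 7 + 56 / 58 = -10795 / 203 + sqrt(493) / 493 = -53.13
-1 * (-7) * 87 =609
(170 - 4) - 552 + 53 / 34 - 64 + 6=-15043 / 34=-442.44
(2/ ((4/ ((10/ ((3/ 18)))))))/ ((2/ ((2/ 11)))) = 30/ 11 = 2.73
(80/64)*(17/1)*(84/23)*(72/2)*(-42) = -2698920/23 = -117344.35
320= 320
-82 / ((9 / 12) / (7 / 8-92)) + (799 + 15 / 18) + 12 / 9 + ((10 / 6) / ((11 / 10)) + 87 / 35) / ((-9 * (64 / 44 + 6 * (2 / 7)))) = 354567029 / 32940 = 10764.03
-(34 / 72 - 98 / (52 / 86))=75631 / 468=161.60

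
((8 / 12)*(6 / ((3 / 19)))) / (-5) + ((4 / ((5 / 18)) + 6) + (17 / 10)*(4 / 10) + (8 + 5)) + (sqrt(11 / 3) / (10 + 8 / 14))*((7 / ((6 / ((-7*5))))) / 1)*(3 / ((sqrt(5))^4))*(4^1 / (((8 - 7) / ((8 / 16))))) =2176 / 75 - 343*sqrt(33) / 1110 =27.24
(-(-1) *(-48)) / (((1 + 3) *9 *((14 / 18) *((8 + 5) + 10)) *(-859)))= 12 / 138299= 0.00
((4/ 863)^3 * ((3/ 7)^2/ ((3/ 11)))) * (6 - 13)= -2112/ 4499149529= -0.00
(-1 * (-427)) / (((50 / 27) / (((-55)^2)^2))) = 4219902225 / 2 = 2109951112.50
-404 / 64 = -6.31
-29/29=-1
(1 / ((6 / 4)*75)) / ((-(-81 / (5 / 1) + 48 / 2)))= -2 / 1755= -0.00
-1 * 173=-173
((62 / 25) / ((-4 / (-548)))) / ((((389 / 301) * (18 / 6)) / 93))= 79257514 / 9725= 8149.87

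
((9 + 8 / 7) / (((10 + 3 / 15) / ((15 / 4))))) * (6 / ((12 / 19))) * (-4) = -33725 / 238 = -141.70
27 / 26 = 1.04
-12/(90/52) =-104/15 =-6.93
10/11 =0.91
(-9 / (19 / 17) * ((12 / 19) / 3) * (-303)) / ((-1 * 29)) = -185436 / 10469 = -17.71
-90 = -90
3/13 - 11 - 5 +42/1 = 341/13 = 26.23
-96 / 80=-6 / 5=-1.20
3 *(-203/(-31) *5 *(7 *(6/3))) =42630/31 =1375.16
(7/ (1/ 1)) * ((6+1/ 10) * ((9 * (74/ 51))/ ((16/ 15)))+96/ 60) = 726187/ 1360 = 533.96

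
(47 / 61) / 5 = 47 / 305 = 0.15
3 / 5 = 0.60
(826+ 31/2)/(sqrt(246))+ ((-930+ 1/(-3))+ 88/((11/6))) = -2647/3+ 561 * sqrt(246)/164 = -828.68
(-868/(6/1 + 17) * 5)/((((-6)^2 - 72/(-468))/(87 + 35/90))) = -4437433/9729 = -456.10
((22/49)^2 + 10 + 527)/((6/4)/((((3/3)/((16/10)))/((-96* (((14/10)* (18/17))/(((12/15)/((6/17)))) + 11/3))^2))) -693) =538635698705/413313317379543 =0.00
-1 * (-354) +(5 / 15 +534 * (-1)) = -539 / 3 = -179.67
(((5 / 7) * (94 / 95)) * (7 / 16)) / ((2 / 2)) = 0.31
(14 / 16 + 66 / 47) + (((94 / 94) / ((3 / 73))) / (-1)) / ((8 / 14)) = -45463 / 1128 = -40.30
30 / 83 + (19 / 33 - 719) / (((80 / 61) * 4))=-29929201 / 219120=-136.59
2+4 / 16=9 / 4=2.25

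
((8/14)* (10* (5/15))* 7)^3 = 64000/27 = 2370.37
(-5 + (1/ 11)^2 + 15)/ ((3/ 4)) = 4844/ 363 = 13.34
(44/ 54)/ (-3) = -22/ 81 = -0.27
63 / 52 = 1.21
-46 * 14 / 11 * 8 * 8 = -3746.91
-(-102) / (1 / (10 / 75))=68 / 5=13.60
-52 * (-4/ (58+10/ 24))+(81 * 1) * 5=286401/ 701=408.56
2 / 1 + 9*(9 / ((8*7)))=193 / 56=3.45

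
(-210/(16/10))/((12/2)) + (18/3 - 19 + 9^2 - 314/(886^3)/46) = 46.12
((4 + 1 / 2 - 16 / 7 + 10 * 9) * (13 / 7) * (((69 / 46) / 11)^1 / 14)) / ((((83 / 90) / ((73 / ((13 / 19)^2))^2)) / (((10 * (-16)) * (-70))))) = 48415021175826000 / 98287189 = 492587301.24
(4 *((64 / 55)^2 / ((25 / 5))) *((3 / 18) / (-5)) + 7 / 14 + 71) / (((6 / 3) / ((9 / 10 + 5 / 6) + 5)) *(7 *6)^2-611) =-3275100841 / 3988916250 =-0.82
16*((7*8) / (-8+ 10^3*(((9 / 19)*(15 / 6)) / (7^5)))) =-71530592 / 633041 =-113.00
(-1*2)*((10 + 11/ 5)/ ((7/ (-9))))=1098/ 35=31.37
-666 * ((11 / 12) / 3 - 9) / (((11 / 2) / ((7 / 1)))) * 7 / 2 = 567469 / 22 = 25794.05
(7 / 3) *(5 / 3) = 35 / 9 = 3.89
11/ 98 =0.11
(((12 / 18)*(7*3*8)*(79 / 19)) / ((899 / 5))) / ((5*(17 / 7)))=61936 / 290377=0.21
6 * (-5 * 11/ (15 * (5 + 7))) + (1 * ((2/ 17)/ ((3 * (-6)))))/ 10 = -1403/ 765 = -1.83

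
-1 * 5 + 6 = 1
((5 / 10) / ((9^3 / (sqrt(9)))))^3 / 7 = 0.00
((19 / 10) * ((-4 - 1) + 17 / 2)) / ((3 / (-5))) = -133 / 12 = -11.08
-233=-233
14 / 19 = 0.74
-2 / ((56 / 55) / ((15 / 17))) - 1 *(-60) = 27735 / 476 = 58.27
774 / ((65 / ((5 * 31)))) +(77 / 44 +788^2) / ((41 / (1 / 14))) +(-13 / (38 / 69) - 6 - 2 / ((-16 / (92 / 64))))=2898.05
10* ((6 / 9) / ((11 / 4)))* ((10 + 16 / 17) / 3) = 4960 / 561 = 8.84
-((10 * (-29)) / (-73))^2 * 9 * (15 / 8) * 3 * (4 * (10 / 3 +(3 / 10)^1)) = -61876575 / 5329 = -11611.29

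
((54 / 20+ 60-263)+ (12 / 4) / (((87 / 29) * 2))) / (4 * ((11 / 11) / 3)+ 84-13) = -2997 / 1085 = -2.76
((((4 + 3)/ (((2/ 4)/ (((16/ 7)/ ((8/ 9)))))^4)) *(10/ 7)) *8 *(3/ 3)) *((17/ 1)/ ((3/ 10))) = 7614259200/ 2401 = 3171286.63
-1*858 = -858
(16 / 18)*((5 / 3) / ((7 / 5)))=200 / 189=1.06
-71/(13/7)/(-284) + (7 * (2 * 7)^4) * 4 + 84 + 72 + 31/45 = 2517383287/2340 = 1075804.82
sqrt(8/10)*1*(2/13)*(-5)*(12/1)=-48*sqrt(5)/13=-8.26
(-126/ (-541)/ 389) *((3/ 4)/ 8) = 189/ 3367184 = 0.00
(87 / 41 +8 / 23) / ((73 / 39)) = 90831 / 68839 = 1.32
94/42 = 2.24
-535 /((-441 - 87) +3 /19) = 10165 /10029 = 1.01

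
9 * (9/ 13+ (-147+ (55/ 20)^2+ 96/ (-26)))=-20511/ 16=-1281.94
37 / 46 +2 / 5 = 1.20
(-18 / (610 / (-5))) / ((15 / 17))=51 / 305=0.17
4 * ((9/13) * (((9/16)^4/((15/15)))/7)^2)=387420489/683973541888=0.00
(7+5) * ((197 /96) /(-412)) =-197 /3296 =-0.06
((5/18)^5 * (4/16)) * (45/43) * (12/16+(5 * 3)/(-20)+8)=15625/4513968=0.00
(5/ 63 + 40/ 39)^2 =819025/ 670761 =1.22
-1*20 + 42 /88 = -859 /44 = -19.52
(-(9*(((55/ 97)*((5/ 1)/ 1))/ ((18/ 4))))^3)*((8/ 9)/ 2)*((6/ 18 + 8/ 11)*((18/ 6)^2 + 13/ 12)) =-64054375000/ 73926513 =-866.46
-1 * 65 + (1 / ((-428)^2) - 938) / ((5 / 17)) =-2980586847 / 915920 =-3254.20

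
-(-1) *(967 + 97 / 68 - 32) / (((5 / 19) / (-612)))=-10888767 / 5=-2177753.40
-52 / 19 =-2.74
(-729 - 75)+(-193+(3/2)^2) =-3979/4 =-994.75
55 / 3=18.33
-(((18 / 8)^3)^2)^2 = -282429536481 / 16777216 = -16834.11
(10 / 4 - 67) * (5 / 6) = -215 / 4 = -53.75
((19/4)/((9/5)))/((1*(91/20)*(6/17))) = 8075/4914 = 1.64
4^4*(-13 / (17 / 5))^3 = -70304000 / 4913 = -14309.79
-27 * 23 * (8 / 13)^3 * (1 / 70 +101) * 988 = -85433066496 / 5915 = -14443460.10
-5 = -5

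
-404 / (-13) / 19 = 404 / 247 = 1.64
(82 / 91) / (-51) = -82 / 4641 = -0.02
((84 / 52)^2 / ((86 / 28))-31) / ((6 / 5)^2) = -5477575 / 261612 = -20.94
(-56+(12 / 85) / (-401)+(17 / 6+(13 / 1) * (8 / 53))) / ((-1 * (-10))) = -555009871 / 108390300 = -5.12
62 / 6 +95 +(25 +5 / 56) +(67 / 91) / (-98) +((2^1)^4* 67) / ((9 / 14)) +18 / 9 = 577876981 / 321048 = 1799.97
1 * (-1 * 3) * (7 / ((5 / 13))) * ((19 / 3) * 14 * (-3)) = 14523.60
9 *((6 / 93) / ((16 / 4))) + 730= 45269 / 62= 730.15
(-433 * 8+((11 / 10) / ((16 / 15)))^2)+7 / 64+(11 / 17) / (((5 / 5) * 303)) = -18265099921 / 5274624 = -3462.83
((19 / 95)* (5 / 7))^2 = 1 / 49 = 0.02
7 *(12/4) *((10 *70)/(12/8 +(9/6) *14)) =1960/3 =653.33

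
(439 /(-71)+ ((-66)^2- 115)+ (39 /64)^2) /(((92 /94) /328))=2373409789281 /1672192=1419340.48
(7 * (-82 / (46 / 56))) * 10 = -160720 / 23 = -6987.83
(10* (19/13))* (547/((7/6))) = 623580/91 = 6852.53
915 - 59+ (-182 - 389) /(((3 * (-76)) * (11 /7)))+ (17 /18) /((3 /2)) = 19371817 /22572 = 858.22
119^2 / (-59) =-14161 / 59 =-240.02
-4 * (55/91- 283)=102792/91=1129.58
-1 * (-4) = 4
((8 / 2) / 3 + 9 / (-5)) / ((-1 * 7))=1 / 15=0.07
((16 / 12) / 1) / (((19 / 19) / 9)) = 12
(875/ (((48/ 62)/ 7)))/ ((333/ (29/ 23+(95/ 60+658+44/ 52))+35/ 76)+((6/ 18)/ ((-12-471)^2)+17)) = 105164530712836875/ 238786942255894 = 440.41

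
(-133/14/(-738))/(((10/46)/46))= 10051/3690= 2.72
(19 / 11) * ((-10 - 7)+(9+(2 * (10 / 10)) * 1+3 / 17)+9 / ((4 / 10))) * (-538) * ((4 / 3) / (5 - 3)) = -1931958 / 187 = -10331.33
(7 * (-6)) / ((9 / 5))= -23.33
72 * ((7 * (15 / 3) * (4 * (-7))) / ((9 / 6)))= -47040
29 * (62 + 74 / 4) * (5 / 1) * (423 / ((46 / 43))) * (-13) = -240003855 / 4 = -60000963.75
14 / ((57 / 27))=126 / 19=6.63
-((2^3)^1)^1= -8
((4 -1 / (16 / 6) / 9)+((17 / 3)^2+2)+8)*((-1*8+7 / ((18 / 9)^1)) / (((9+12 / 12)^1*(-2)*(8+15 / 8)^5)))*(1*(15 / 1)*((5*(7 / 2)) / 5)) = 17832192 / 3077056399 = 0.01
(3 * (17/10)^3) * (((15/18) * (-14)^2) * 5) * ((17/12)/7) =584647/240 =2436.03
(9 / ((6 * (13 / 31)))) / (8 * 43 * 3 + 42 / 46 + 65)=2139 / 656552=0.00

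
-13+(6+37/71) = -460/71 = -6.48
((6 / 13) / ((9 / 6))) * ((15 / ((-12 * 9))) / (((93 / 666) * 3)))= -370 / 3627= -0.10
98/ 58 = 49/ 29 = 1.69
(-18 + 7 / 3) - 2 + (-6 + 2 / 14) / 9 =-1154 / 63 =-18.32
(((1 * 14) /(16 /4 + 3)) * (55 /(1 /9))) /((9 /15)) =1650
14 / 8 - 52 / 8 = -19 / 4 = -4.75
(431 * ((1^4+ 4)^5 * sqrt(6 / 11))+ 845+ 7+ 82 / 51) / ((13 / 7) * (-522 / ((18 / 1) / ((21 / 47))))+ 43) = 1023049 / 22695+ 12660625 * sqrt(66) / 1958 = 52575.93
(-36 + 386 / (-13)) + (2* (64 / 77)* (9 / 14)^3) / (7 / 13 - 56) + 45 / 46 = -737009843305 / 11387313938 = -64.72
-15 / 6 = -5 / 2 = -2.50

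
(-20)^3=-8000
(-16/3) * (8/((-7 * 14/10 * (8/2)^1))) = 160/147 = 1.09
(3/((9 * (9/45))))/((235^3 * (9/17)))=17/70080525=0.00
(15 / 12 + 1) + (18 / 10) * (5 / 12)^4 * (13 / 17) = 2.29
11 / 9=1.22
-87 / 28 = -3.11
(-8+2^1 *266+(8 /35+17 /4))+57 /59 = 4373213 /8260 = 529.44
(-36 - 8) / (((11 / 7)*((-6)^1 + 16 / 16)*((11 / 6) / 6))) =1008 / 55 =18.33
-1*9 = -9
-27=-27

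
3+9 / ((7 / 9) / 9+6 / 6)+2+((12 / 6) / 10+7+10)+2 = 14293 / 440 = 32.48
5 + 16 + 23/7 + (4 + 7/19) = 3811/133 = 28.65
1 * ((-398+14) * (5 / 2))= -960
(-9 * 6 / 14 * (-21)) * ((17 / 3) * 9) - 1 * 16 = 4115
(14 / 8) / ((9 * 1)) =0.19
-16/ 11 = -1.45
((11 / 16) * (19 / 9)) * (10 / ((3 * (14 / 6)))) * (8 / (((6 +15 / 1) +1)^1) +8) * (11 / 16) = 24035 / 2016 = 11.92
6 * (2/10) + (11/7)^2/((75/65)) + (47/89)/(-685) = 29926906/8961855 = 3.34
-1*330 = -330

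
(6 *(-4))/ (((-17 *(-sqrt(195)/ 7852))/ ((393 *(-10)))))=3797952 *sqrt(195)/ 17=3119736.08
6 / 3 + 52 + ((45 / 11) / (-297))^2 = 7115551 / 131769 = 54.00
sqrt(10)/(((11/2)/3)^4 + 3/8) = 1296 *sqrt(10)/15127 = 0.27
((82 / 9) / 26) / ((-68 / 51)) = -41 / 156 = -0.26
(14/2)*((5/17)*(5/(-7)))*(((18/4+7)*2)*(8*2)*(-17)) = 9200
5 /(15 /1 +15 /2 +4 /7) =70 /323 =0.22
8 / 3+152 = 464 / 3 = 154.67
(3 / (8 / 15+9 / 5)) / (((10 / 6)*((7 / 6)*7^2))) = 162 / 12005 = 0.01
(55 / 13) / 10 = 11 / 26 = 0.42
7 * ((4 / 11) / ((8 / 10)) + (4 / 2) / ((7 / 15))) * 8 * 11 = 2920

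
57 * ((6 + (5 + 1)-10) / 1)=114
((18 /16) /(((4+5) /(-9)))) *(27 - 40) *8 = 117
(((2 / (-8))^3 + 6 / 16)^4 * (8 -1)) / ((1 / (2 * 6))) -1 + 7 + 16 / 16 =35236789 / 4194304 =8.40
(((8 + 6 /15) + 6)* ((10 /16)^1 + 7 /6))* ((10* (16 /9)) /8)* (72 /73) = 56.55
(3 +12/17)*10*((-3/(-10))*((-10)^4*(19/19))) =1890000/17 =111176.47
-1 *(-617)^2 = -380689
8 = 8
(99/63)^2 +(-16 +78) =3159/49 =64.47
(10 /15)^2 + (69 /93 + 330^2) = 30383431 /279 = 108901.19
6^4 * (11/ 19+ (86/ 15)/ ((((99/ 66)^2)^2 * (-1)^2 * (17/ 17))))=632144/ 285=2218.05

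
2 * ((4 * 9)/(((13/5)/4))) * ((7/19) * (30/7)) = 174.90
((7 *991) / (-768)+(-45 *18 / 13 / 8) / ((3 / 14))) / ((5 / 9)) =-1359183 / 16640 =-81.68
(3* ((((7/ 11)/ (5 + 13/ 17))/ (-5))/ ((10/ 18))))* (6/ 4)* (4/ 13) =-1377/ 25025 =-0.06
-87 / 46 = -1.89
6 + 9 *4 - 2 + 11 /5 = 211 /5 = 42.20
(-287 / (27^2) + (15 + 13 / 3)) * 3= 13807 / 243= 56.82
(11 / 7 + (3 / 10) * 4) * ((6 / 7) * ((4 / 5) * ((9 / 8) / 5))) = 2619 / 6125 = 0.43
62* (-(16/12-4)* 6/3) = 992/3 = 330.67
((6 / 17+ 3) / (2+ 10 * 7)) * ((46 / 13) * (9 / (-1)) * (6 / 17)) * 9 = -35397 / 7514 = -4.71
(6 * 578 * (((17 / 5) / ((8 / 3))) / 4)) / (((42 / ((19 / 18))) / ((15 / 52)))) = 93347 / 11648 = 8.01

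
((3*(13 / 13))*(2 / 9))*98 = 196 / 3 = 65.33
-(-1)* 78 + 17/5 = 407/5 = 81.40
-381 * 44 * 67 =-1123188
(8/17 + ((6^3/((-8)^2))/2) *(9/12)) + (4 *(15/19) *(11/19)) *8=6426569/392768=16.36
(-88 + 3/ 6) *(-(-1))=-175/ 2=-87.50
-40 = -40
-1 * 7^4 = -2401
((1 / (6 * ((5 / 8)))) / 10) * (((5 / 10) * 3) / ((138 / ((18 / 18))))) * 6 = 1 / 575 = 0.00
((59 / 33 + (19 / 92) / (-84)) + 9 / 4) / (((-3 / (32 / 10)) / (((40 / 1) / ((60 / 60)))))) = -2744344 / 15939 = -172.18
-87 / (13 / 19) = -1653 / 13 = -127.15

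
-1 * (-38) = 38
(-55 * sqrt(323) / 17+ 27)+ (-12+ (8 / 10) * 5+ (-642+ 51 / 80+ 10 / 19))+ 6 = -936071 / 1520 - 55 * sqrt(323) / 17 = -673.98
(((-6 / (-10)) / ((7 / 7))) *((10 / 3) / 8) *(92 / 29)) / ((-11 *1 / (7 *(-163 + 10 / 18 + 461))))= -432607 / 2871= -150.68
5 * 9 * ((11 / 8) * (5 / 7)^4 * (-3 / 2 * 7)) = -928125 / 5488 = -169.12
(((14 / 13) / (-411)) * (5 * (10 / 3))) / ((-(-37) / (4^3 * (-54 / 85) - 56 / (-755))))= 72926560 / 1522418391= 0.05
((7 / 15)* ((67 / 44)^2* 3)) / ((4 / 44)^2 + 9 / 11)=31423 / 8000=3.93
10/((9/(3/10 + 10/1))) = 103/9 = 11.44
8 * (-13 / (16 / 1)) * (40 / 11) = -260 / 11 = -23.64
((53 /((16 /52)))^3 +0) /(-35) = -327082769 /2240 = -146019.09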